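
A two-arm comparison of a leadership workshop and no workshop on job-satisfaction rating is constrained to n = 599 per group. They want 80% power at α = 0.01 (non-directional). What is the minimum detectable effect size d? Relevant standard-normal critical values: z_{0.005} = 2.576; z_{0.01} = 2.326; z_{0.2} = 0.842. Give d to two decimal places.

d_min ≈ 0.20

For two independent groups of n = 599 each: d_min = (z_{α/2} + z_β)·√(2/n).
z-sum = 2.576 + 0.842 = 3.418.
d_min = 3.418 × √(2/599) = 3.418 × 0.0578 = 0.198.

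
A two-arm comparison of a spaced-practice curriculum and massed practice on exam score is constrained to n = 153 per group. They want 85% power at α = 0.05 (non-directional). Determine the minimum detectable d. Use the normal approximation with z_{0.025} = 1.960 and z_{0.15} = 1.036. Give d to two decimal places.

For two independent groups of n = 153 each: d_min = (z_{α/2} + z_β)·√(2/n).
z-sum = 1.960 + 1.036 = 2.996.
d_min = 2.996 × √(2/153) = 2.996 × 0.1143 = 0.343.

d_min ≈ 0.34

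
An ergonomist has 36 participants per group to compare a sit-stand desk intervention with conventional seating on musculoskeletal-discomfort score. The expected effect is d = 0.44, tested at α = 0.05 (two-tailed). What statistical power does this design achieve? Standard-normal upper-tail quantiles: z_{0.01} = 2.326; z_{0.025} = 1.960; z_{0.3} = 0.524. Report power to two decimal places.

power ≈ 0.46

For two equal groups, power = Φ(d·√(n/2) − z_{α/2}).
d·√(n/2) = 0.44 × √(36/2) = 0.44 × 4.243 = 1.867.
z_β = 1.867 − 1.960 = -0.093.
Power = Φ(-0.093) = 0.463.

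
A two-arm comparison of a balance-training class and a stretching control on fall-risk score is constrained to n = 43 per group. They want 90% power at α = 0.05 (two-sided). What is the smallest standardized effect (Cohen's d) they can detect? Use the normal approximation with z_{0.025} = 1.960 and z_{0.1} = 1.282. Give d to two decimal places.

For two independent groups of n = 43 each: d_min = (z_{α/2} + z_β)·√(2/n).
z-sum = 1.960 + 1.282 = 3.242.
d_min = 3.242 × √(2/43) = 3.242 × 0.2157 = 0.699.

d_min ≈ 0.70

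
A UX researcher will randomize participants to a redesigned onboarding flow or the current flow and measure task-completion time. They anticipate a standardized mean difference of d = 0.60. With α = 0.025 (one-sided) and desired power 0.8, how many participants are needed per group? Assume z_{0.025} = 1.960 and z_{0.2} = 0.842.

n = 44 per group

For two independent groups with equal n: n = 2·((z_{α} + z_β) / d)².
z_{α} + z_β = 1.960 + 0.842 = 2.802.
n = 2 × (2.802 / 0.60)² = 2 × 4.670² = 2 × 21.81 = 43.6.
Round up to the next whole participant.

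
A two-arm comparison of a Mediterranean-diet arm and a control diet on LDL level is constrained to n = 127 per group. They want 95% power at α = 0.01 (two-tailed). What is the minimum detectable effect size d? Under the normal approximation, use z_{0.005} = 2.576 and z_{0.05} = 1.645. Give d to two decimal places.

d_min ≈ 0.53

For two independent groups of n = 127 each: d_min = (z_{α/2} + z_β)·√(2/n).
z-sum = 2.576 + 1.645 = 4.221.
d_min = 4.221 × √(2/127) = 4.221 × 0.1255 = 0.530.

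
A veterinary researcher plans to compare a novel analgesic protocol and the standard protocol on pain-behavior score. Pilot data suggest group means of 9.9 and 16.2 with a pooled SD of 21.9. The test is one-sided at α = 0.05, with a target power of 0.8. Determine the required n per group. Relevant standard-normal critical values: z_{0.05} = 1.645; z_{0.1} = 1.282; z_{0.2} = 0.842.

Cohen's d = |M₁ − M₂| / SD_pooled = |9.9 − 16.2| / 21.9 = 6.3 / 21.9 = 0.288.
For two independent groups with equal n: n = 2·((z_{α} + z_β) / d)².
z_{α} + z_β = 1.645 + 0.842 = 2.487.
n = 2 × (2.487 / 0.288)² = 2 × 8.635² = 2 × 74.57 = 149.1.
Round up to the next whole participant.

n = 150 per group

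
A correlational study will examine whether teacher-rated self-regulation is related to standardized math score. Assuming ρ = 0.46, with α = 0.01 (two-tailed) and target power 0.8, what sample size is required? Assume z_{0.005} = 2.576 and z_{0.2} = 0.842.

Fisher's z: C = ½·ln((1+r)/(1−r)) = ½·ln(2.7037) = 0.4973.
n = ((z_{α/2} + z_β)/C)² + 3.
(2.576 + 0.842) / 0.4973 = 3.418 / 0.4973 = 6.873.
n = 6.873² + 3 = 47.24 + 3 = 50.2.
Round up.

n = 51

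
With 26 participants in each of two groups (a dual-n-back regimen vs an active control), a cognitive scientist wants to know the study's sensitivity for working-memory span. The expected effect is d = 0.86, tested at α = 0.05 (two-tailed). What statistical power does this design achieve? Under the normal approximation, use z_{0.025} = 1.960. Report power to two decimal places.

power ≈ 0.87

For two equal groups, power = Φ(d·√(n/2) − z_{α/2}).
d·√(n/2) = 0.86 × √(26/2) = 0.86 × 3.606 = 3.101.
z_β = 3.101 − 1.960 = 1.141.
Power = Φ(1.141) = 0.873.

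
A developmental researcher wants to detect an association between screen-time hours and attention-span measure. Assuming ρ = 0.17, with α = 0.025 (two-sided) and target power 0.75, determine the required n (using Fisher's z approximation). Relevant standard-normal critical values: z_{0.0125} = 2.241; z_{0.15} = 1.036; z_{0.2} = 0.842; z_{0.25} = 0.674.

Fisher's z: C = ½·ln((1+r)/(1−r)) = ½·ln(1.4096) = 0.1717.
n = ((z_{α/2} + z_β)/C)² + 3.
(2.241 + 0.674) / 0.1717 = 2.915 / 0.1717 = 16.977.
n = 16.977² + 3 = 288.23 + 3 = 291.2.
Round up.

n = 292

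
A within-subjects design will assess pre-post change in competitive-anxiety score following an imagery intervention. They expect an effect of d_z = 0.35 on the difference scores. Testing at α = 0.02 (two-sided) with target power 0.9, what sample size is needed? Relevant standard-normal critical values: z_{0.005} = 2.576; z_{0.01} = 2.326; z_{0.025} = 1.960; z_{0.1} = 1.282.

n = 107 pairs

For a paired (one-sample on differences) test: n = ((z_{α/2} + z_β) / d)².
z_{α/2} + z_β = 2.326 + 1.282 = 3.608.
n = (3.608 / 0.35)² = 10.309² = 106.27.
Round up.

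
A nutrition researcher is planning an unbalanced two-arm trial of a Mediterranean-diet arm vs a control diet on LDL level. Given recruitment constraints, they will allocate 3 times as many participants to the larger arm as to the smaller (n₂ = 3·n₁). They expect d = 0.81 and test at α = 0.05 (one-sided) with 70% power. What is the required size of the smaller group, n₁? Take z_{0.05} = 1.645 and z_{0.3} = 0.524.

n₁ = 10

With allocation ratio k = n₂/n₁ = 3, Var(x̄₁−x̄₂) = σ²(1/n₁ + 1/(k·n₁)) = σ²·(k+1)/(k·n₁).
So n₁ = (1 + 1/k)·((z_{α} + z_β)/d)² = 1.333 × (2.169/0.81)².
n₁ = 1.333 × 7.17 = 9.6.
Round up: n₁ = 10, giving n₂ = 3 × 10 = 30.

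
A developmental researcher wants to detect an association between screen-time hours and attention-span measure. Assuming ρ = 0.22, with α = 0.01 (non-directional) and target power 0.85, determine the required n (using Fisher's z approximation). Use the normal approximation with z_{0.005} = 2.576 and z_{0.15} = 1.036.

n = 264

Fisher's z: C = ½·ln((1+r)/(1−r)) = ½·ln(1.5641) = 0.2237.
n = ((z_{α/2} + z_β)/C)² + 3.
(2.576 + 1.036) / 0.2237 = 3.612 / 0.2237 = 16.147.
n = 16.147² + 3 = 260.71 + 3 = 263.7.
Round up.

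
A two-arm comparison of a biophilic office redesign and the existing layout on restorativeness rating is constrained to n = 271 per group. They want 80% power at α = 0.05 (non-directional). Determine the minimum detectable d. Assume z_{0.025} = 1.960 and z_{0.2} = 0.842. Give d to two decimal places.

d_min ≈ 0.24

For two independent groups of n = 271 each: d_min = (z_{α/2} + z_β)·√(2/n).
z-sum = 1.960 + 0.842 = 2.802.
d_min = 2.802 × √(2/271) = 2.802 × 0.0859 = 0.241.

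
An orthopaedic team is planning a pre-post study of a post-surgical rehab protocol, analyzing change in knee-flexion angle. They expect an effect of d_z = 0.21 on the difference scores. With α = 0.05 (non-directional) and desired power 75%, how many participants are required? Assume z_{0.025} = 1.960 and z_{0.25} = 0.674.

For a paired (one-sample on differences) test: n = ((z_{α/2} + z_β) / d)².
z_{α/2} + z_β = 1.960 + 0.674 = 2.634.
n = (2.634 / 0.21)² = 12.543² = 157.32.
Round up.

n = 158 pairs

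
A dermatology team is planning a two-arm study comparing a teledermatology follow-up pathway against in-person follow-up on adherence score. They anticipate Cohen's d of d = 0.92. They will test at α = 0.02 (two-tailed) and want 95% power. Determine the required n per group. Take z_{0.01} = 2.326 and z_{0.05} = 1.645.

For two independent groups with equal n: n = 2·((z_{α/2} + z_β) / d)².
z_{α/2} + z_β = 2.326 + 1.645 = 3.971.
n = 2 × (3.971 / 0.92)² = 2 × 4.316² = 2 × 18.63 = 37.3.
Round up to the next whole participant.

n = 38 per group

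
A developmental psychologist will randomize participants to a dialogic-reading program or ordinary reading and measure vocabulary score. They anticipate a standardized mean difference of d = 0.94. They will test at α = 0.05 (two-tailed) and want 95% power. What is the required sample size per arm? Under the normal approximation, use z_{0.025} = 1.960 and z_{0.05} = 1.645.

n = 30 per group

For two independent groups with equal n: n = 2·((z_{α/2} + z_β) / d)².
z_{α/2} + z_β = 1.960 + 1.645 = 3.605.
n = 2 × (3.605 / 0.94)² = 2 × 3.835² = 2 × 14.71 = 29.4.
Round up to the next whole participant.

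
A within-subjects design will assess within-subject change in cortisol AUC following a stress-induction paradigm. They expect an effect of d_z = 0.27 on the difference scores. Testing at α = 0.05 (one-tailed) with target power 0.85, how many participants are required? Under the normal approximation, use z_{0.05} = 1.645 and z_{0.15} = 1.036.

For a paired (one-sample on differences) test: n = ((z_{α} + z_β) / d)².
z_{α} + z_β = 1.645 + 1.036 = 2.681.
n = (2.681 / 0.27)² = 9.930² = 98.60.
Round up.

n = 99 pairs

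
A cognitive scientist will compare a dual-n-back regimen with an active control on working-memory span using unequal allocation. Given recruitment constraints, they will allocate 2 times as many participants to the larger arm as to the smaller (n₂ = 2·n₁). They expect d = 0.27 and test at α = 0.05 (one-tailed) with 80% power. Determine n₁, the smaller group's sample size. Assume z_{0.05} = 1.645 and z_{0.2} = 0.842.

With allocation ratio k = n₂/n₁ = 2, Var(x̄₁−x̄₂) = σ²(1/n₁ + 1/(k·n₁)) = σ²·(k+1)/(k·n₁).
So n₁ = (1 + 1/k)·((z_{α} + z_β)/d)² = 1.500 × (2.487/0.27)².
n₁ = 1.500 × 84.84 = 127.3.
Round up: n₁ = 128, giving n₂ = 2 × 128 = 256.

n₁ = 128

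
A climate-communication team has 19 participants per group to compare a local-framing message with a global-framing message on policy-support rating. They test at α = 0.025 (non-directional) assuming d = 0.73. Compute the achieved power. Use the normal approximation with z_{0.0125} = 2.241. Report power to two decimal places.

For two equal groups, power = Φ(d·√(n/2) − z_{α/2}).
d·√(n/2) = 0.73 × √(19/2) = 0.73 × 3.082 = 2.250.
z_β = 2.250 − 2.241 = 0.009.
Power = Φ(0.009) = 0.504.

power ≈ 0.50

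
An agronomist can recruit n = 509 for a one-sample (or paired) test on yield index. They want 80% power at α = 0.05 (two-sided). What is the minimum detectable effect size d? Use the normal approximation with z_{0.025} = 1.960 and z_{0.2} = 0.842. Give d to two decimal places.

d_min ≈ 0.12

For a single sample (or paired design) of n = 509: d_min = (z_{α/2} + z_β)/√n.
z-sum = 1.960 + 0.842 = 2.802.
d_min = 2.802 / √509 = 2.802 / 22.561 = 0.124.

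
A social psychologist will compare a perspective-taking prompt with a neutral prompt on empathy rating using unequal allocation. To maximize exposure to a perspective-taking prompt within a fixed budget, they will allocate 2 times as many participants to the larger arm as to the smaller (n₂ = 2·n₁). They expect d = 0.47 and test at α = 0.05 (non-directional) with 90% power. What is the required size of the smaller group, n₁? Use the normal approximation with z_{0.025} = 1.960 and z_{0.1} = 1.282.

With allocation ratio k = n₂/n₁ = 2, Var(x̄₁−x̄₂) = σ²(1/n₁ + 1/(k·n₁)) = σ²·(k+1)/(k·n₁).
So n₁ = (1 + 1/k)·((z_{α/2} + z_β)/d)² = 1.500 × (3.242/0.47)².
n₁ = 1.500 × 47.58 = 71.4.
Round up: n₁ = 72, giving n₂ = 2 × 72 = 144.

n₁ = 72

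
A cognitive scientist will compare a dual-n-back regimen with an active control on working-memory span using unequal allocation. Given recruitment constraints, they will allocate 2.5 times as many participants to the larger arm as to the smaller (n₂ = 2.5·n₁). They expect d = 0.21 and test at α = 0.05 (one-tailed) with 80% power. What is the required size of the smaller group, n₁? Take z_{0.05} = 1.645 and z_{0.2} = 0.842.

With allocation ratio k = n₂/n₁ = 2.5, Var(x̄₁−x̄₂) = σ²(1/n₁ + 1/(k·n₁)) = σ²·(k+1)/(k·n₁).
So n₁ = (1 + 1/k)·((z_{α} + z_β)/d)² = 1.400 × (2.487/0.21)².
n₁ = 1.400 × 140.25 = 196.4.
Round up: n₁ = 197, giving n₂ = ⌈2.5 × 197⌉ = ⌈492.5⌉ = 493.

n₁ = 197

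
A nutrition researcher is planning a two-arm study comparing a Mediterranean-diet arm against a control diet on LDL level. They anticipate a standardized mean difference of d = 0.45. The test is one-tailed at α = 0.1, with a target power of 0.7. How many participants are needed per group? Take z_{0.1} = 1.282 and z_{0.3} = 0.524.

n = 33 per group

For two independent groups with equal n: n = 2·((z_{α} + z_β) / d)².
z_{α} + z_β = 1.282 + 0.524 = 1.806.
n = 2 × (1.806 / 0.45)² = 2 × 4.013² = 2 × 16.11 = 32.2.
Round up to the next whole participant.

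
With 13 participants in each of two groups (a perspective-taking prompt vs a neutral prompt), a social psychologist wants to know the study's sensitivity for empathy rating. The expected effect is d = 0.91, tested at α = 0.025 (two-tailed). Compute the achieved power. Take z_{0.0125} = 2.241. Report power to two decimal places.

power ≈ 0.53

For two equal groups, power = Φ(d·√(n/2) − z_{α/2}).
d·√(n/2) = 0.91 × √(13/2) = 0.91 × 2.550 = 2.320.
z_β = 2.320 − 2.241 = 0.079.
Power = Φ(0.079) = 0.532.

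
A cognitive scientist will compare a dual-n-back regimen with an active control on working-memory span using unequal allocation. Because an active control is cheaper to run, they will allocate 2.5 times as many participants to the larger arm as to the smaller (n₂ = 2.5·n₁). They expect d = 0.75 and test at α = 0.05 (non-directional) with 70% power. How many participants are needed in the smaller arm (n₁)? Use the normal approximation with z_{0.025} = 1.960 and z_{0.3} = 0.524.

n₁ = 16

With allocation ratio k = n₂/n₁ = 2.5, Var(x̄₁−x̄₂) = σ²(1/n₁ + 1/(k·n₁)) = σ²·(k+1)/(k·n₁).
So n₁ = (1 + 1/k)·((z_{α/2} + z_β)/d)² = 1.400 × (2.484/0.75)².
n₁ = 1.400 × 10.97 = 15.4.
Round up: n₁ = 16, giving n₂ = 2.5 × 16 = 40.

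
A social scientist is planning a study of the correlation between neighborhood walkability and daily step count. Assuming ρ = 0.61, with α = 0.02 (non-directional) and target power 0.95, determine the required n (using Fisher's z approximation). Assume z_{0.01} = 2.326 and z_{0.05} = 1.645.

Fisher's z: C = ½·ln((1+r)/(1−r)) = ½·ln(4.1282) = 0.7089.
n = ((z_{α/2} + z_β)/C)² + 3.
(2.326 + 1.645) / 0.7089 = 3.971 / 0.7089 = 5.602.
n = 5.602² + 3 = 31.38 + 3 = 34.4.
Round up.

n = 35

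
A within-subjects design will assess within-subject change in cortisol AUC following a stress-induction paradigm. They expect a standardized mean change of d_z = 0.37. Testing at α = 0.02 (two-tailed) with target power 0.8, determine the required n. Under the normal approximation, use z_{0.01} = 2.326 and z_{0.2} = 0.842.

n = 74 pairs

For a paired (one-sample on differences) test: n = ((z_{α/2} + z_β) / d)².
z_{α/2} + z_β = 2.326 + 0.842 = 3.168.
n = (3.168 / 0.37)² = 8.562² = 73.31.
Round up.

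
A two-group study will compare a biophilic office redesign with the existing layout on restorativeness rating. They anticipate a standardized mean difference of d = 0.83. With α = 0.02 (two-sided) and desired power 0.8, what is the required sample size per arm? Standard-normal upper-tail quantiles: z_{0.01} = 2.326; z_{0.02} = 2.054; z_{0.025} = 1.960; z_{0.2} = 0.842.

For two independent groups with equal n: n = 2·((z_{α/2} + z_β) / d)².
z_{α/2} + z_β = 2.326 + 0.842 = 3.168.
n = 2 × (3.168 / 0.83)² = 2 × 3.817² = 2 × 14.57 = 29.1.
Round up to the next whole participant.

n = 30 per group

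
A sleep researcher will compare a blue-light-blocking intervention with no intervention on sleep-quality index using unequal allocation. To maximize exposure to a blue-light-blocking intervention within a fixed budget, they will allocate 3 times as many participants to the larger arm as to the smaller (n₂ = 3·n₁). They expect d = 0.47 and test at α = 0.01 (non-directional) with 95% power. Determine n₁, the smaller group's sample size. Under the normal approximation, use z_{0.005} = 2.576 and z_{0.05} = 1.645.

With allocation ratio k = n₂/n₁ = 3, Var(x̄₁−x̄₂) = σ²(1/n₁ + 1/(k·n₁)) = σ²·(k+1)/(k·n₁).
So n₁ = (1 + 1/k)·((z_{α/2} + z_β)/d)² = 1.333 × (4.221/0.47)².
n₁ = 1.333 × 80.66 = 107.5.
Round up: n₁ = 108, giving n₂ = 3 × 108 = 324.

n₁ = 108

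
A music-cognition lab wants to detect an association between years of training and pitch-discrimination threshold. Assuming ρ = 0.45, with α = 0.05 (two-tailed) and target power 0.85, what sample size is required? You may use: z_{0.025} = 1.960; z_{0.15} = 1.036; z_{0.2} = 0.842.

Fisher's z: C = ½·ln((1+r)/(1−r)) = ½·ln(2.6364) = 0.4847.
n = ((z_{α/2} + z_β)/C)² + 3.
(1.960 + 1.036) / 0.4847 = 2.996 / 0.4847 = 6.181.
n = 6.181² + 3 = 38.21 + 3 = 41.2.
Round up.

n = 42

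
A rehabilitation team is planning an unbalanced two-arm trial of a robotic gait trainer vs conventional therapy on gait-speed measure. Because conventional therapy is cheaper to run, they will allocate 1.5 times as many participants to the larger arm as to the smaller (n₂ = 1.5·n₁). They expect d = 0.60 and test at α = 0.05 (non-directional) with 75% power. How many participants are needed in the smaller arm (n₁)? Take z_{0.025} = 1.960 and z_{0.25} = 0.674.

n₁ = 33

With allocation ratio k = n₂/n₁ = 1.5, Var(x̄₁−x̄₂) = σ²(1/n₁ + 1/(k·n₁)) = σ²·(k+1)/(k·n₁).
So n₁ = (1 + 1/k)·((z_{α/2} + z_β)/d)² = 1.667 × (2.634/0.60)².
n₁ = 1.667 × 19.27 = 32.1.
Round up: n₁ = 33, giving n₂ = ⌈1.5 × 33⌉ = ⌈49.5⌉ = 50.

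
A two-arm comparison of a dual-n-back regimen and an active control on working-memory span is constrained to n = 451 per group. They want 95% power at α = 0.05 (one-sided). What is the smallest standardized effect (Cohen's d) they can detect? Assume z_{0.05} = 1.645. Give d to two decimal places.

d_min ≈ 0.22

For two independent groups of n = 451 each: d_min = (z_{α} + z_β)·√(2/n).
z-sum = 1.645 + 1.645 = 3.290.
d_min = 3.290 × √(2/451) = 3.290 × 0.0666 = 0.219.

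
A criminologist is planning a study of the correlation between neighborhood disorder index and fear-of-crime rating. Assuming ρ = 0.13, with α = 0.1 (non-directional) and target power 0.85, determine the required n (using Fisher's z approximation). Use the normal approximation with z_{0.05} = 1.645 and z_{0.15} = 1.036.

Fisher's z: C = ½·ln((1+r)/(1−r)) = ½·ln(1.2989) = 0.1307.
n = ((z_{α/2} + z_β)/C)² + 3.
(1.645 + 1.036) / 0.1307 = 2.681 / 0.1307 = 20.513.
n = 20.513² + 3 = 420.77 + 3 = 423.8.
Round up.

n = 424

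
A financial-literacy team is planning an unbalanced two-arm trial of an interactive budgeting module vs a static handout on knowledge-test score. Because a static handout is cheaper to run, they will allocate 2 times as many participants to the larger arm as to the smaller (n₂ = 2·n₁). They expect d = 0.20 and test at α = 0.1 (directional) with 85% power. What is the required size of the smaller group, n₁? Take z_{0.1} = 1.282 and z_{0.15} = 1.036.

With allocation ratio k = n₂/n₁ = 2, Var(x̄₁−x̄₂) = σ²(1/n₁ + 1/(k·n₁)) = σ²·(k+1)/(k·n₁).
So n₁ = (1 + 1/k)·((z_{α} + z_β)/d)² = 1.500 × (2.318/0.20)².
n₁ = 1.500 × 134.33 = 201.5.
Round up: n₁ = 202, giving n₂ = 2 × 202 = 404.

n₁ = 202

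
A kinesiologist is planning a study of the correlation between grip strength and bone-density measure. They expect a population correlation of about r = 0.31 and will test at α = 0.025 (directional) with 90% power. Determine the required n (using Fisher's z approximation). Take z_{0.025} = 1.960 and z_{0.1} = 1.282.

n = 106

Fisher's z: C = ½·ln((1+r)/(1−r)) = ½·ln(1.8986) = 0.3205.
n = ((z_{α} + z_β)/C)² + 3.
(1.960 + 1.282) / 0.3205 = 3.242 / 0.3205 = 10.115.
n = 10.115² + 3 = 102.32 + 3 = 105.3.
Round up.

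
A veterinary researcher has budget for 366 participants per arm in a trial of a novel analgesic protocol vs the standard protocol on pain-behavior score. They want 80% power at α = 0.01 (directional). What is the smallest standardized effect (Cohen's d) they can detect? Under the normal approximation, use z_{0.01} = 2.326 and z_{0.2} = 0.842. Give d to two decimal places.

d_min ≈ 0.23

For two independent groups of n = 366 each: d_min = (z_{α} + z_β)·√(2/n).
z-sum = 2.326 + 0.842 = 3.168.
d_min = 3.168 × √(2/366) = 3.168 × 0.0739 = 0.234.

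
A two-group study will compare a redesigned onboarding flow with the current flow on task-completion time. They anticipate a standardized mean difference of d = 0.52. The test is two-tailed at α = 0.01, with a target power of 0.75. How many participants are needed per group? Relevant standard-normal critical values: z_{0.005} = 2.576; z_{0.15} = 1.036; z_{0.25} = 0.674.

n = 79 per group

For two independent groups with equal n: n = 2·((z_{α/2} + z_β) / d)².
z_{α/2} + z_β = 2.576 + 0.674 = 3.250.
n = 2 × (3.250 / 0.52)² = 2 × 6.250² = 2 × 39.06 = 78.1.
Round up to the next whole participant.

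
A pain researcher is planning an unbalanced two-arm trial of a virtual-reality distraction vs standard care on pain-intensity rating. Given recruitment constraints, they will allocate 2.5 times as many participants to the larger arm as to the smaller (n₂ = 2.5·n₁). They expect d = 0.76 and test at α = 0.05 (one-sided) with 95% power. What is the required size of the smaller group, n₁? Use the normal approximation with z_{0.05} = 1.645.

With allocation ratio k = n₂/n₁ = 2.5, Var(x̄₁−x̄₂) = σ²(1/n₁ + 1/(k·n₁)) = σ²·(k+1)/(k·n₁).
So n₁ = (1 + 1/k)·((z_{α} + z_β)/d)² = 1.400 × (3.290/0.76)².
n₁ = 1.400 × 18.74 = 26.2.
Round up: n₁ = 27, giving n₂ = ⌈2.5 × 27⌉ = ⌈67.5⌉ = 68.

n₁ = 27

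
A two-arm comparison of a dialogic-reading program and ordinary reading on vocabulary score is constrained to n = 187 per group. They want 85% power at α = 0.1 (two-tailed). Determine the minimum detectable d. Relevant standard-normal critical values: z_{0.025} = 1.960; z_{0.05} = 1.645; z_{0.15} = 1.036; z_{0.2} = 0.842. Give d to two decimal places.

For two independent groups of n = 187 each: d_min = (z_{α/2} + z_β)·√(2/n).
z-sum = 1.645 + 1.036 = 2.681.
d_min = 2.681 × √(2/187) = 2.681 × 0.1034 = 0.277.

d_min ≈ 0.28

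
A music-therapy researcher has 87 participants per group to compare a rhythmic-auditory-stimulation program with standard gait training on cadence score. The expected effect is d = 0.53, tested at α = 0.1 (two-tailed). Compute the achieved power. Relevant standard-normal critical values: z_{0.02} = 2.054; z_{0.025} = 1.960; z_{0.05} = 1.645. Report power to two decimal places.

For two equal groups, power = Φ(d·√(n/2) − z_{α/2}).
d·√(n/2) = 0.53 × √(87/2) = 0.53 × 6.595 = 3.496.
z_β = 3.496 − 1.645 = 1.851.
Power = Φ(1.851) = 0.968.

power ≈ 0.97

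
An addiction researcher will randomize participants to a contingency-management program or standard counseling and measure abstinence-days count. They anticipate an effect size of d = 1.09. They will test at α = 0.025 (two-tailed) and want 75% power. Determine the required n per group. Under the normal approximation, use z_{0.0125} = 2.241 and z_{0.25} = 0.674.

For two independent groups with equal n: n = 2·((z_{α/2} + z_β) / d)².
z_{α/2} + z_β = 2.241 + 0.674 = 2.915.
n = 2 × (2.915 / 1.09)² = 2 × 2.674² = 2 × 7.15 = 14.3.
Round up to the next whole participant.

n = 15 per group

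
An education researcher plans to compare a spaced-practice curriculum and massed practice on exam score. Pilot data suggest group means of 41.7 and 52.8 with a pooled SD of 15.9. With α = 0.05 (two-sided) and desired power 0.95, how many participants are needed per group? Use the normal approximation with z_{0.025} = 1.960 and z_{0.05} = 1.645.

n = 54 per group

Cohen's d = |M₁ − M₂| / SD_pooled = |41.7 − 52.8| / 15.9 = 11.1 / 15.9 = 0.698.
For two independent groups with equal n: n = 2·((z_{α/2} + z_β) / d)².
z_{α/2} + z_β = 1.960 + 1.645 = 3.605.
n = 2 × (3.605 / 0.698)² = 2 × 5.165² = 2 × 26.67 = 53.3.
Round up to the next whole participant.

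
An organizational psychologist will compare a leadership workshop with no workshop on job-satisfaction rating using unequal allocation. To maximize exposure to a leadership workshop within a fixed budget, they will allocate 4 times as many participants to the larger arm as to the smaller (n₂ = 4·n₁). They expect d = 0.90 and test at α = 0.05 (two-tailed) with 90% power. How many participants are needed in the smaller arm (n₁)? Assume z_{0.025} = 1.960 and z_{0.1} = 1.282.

n₁ = 17

With allocation ratio k = n₂/n₁ = 4, Var(x̄₁−x̄₂) = σ²(1/n₁ + 1/(k·n₁)) = σ²·(k+1)/(k·n₁).
So n₁ = (1 + 1/k)·((z_{α/2} + z_β)/d)² = 1.250 × (3.242/0.90)².
n₁ = 1.250 × 12.98 = 16.2.
Round up: n₁ = 17, giving n₂ = 4 × 17 = 68.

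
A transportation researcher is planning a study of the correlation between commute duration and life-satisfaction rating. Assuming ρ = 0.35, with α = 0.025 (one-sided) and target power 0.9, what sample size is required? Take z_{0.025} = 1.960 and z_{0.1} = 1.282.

Fisher's z: C = ½·ln((1+r)/(1−r)) = ½·ln(2.0769) = 0.3654.
n = ((z_{α} + z_β)/C)² + 3.
(1.960 + 1.282) / 0.3654 = 3.242 / 0.3654 = 8.872.
n = 8.872² + 3 = 78.72 + 3 = 81.7.
Round up.

n = 82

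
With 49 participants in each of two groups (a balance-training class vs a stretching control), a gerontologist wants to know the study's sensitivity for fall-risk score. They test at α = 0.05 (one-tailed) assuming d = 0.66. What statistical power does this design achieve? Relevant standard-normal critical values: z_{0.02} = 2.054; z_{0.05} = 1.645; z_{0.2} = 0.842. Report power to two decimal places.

power ≈ 0.95

For two equal groups, power = Φ(d·√(n/2) − z_{α}).
d·√(n/2) = 0.66 × √(49/2) = 0.66 × 4.950 = 3.267.
z_β = 3.267 − 1.645 = 1.622.
Power = Φ(1.622) = 0.948.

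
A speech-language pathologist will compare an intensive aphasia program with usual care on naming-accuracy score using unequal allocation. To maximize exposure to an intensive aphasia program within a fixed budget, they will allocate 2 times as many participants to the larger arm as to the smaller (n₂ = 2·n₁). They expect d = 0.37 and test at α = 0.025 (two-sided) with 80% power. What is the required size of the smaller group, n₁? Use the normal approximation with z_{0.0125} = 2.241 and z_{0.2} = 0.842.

With allocation ratio k = n₂/n₁ = 2, Var(x̄₁−x̄₂) = σ²(1/n₁ + 1/(k·n₁)) = σ²·(k+1)/(k·n₁).
So n₁ = (1 + 1/k)·((z_{α/2} + z_β)/d)² = 1.500 × (3.083/0.37)².
n₁ = 1.500 × 69.43 = 104.1.
Round up: n₁ = 105, giving n₂ = 2 × 105 = 210.

n₁ = 105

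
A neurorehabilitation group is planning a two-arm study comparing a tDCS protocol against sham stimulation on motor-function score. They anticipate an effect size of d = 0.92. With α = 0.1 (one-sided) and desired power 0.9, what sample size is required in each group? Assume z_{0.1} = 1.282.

For two independent groups with equal n: n = 2·((z_{α} + z_β) / d)².
z_{α} + z_β = 1.282 + 1.282 = 2.564.
n = 2 × (2.564 / 0.92)² = 2 × 2.787² = 2 × 7.77 = 15.5.
Round up to the next whole participant.

n = 16 per group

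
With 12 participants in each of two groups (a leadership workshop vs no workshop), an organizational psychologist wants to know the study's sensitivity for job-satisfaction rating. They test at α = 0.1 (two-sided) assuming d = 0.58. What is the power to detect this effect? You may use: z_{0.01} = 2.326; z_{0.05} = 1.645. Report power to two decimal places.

For two equal groups, power = Φ(d·√(n/2) − z_{α/2}).
d·√(n/2) = 0.58 × √(12/2) = 0.58 × 2.449 = 1.421.
z_β = 1.421 − 1.645 = -0.224.
Power = Φ(-0.224) = 0.411.

power ≈ 0.41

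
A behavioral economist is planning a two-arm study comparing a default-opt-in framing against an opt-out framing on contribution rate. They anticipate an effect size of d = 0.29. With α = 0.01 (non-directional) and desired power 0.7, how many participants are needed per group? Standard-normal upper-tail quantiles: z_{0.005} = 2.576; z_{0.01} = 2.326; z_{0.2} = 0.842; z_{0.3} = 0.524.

For two independent groups with equal n: n = 2·((z_{α/2} + z_β) / d)².
z_{α/2} + z_β = 2.576 + 0.524 = 3.100.
n = 2 × (3.100 / 0.29)² = 2 × 10.690² = 2 × 114.27 = 228.5.
Round up to the next whole participant.

n = 229 per group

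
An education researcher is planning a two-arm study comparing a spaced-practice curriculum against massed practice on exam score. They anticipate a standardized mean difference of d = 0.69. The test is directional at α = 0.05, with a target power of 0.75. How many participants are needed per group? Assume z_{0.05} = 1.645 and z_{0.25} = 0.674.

n = 23 per group

For two independent groups with equal n: n = 2·((z_{α} + z_β) / d)².
z_{α} + z_β = 1.645 + 0.674 = 2.319.
n = 2 × (2.319 / 0.69)² = 2 × 3.361² = 2 × 11.30 = 22.6.
Round up to the next whole participant.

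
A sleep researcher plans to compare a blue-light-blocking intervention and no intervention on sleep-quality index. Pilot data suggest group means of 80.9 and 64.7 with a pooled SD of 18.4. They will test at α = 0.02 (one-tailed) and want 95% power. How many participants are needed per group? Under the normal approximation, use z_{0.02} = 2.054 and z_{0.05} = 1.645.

n = 36 per group

Cohen's d = |M₁ − M₂| / SD_pooled = |80.9 − 64.7| / 18.4 = 16.2 / 18.4 = 0.880.
For two independent groups with equal n: n = 2·((z_{α} + z_β) / d)².
z_{α} + z_β = 2.054 + 1.645 = 3.699.
n = 2 × (3.699 / 0.880)² = 2 × 4.203² = 2 × 17.67 = 35.3.
Round up to the next whole participant.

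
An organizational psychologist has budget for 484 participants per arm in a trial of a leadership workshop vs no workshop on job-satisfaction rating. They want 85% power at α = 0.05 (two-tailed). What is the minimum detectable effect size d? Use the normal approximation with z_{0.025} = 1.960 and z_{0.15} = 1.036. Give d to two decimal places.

d_min ≈ 0.19

For two independent groups of n = 484 each: d_min = (z_{α/2} + z_β)·√(2/n).
z-sum = 1.960 + 1.036 = 2.996.
d_min = 2.996 × √(2/484) = 2.996 × 0.0643 = 0.193.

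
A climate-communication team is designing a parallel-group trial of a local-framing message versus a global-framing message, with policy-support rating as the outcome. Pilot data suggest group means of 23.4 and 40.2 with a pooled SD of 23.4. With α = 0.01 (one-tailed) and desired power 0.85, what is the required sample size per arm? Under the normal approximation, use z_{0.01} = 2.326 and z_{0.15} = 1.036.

n = 44 per group

Cohen's d = |M₁ − M₂| / SD_pooled = |23.4 − 40.2| / 23.4 = 16.8 / 23.4 = 0.718.
For two independent groups with equal n: n = 2·((z_{α} + z_β) / d)².
z_{α} + z_β = 2.326 + 1.036 = 3.362.
n = 2 × (3.362 / 0.718)² = 2 × 4.682² = 2 × 21.93 = 43.9.
Round up to the next whole participant.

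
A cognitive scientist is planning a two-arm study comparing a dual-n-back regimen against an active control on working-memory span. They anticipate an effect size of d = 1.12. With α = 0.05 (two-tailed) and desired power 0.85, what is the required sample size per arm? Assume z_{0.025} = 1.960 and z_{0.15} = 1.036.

n = 15 per group

For two independent groups with equal n: n = 2·((z_{α/2} + z_β) / d)².
z_{α/2} + z_β = 1.960 + 1.036 = 2.996.
n = 2 × (2.996 / 1.12)² = 2 × 2.675² = 2 × 7.16 = 14.3.
Round up to the next whole participant.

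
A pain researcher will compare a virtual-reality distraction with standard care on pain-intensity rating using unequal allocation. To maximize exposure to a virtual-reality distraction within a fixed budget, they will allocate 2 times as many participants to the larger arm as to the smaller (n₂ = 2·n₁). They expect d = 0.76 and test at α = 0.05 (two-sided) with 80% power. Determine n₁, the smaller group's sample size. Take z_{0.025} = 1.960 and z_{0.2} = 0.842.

n₁ = 21

With allocation ratio k = n₂/n₁ = 2, Var(x̄₁−x̄₂) = σ²(1/n₁ + 1/(k·n₁)) = σ²·(k+1)/(k·n₁).
So n₁ = (1 + 1/k)·((z_{α/2} + z_β)/d)² = 1.500 × (2.802/0.76)².
n₁ = 1.500 × 13.59 = 20.4.
Round up: n₁ = 21, giving n₂ = 2 × 21 = 42.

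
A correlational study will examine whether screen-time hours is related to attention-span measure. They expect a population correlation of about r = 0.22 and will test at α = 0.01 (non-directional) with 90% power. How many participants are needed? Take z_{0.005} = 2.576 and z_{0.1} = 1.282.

n = 301

Fisher's z: C = ½·ln((1+r)/(1−r)) = ½·ln(1.5641) = 0.2237.
n = ((z_{α/2} + z_β)/C)² + 3.
(2.576 + 1.282) / 0.2237 = 3.858 / 0.2237 = 17.246.
n = 17.246² + 3 = 297.44 + 3 = 300.4.
Round up.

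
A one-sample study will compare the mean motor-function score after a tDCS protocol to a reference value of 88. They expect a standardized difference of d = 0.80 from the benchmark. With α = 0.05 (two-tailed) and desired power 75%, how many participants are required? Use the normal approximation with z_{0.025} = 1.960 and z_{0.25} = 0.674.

n = 11

For a one-sample test: n = ((z_{α/2} + z_β) / d)².
z_{α/2} + z_β = 1.960 + 0.674 = 2.634.
n = (2.634 / 0.80)² = 3.292² = 10.84.
Round up.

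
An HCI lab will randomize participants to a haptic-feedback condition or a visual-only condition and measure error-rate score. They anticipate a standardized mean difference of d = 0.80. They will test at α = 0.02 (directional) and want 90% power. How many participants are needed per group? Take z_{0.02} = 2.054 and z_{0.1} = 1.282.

For two independent groups with equal n: n = 2·((z_{α} + z_β) / d)².
z_{α} + z_β = 2.054 + 1.282 = 3.336.
n = 2 × (3.336 / 0.80)² = 2 × 4.170² = 2 × 17.39 = 34.8.
Round up to the next whole participant.

n = 35 per group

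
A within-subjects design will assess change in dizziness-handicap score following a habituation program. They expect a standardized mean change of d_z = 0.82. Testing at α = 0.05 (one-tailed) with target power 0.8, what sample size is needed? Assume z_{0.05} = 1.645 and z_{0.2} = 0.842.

n = 10 pairs

For a paired (one-sample on differences) test: n = ((z_{α} + z_β) / d)².
z_{α} + z_β = 1.645 + 0.842 = 2.487.
n = (2.487 / 0.82)² = 3.033² = 9.20.
Round up.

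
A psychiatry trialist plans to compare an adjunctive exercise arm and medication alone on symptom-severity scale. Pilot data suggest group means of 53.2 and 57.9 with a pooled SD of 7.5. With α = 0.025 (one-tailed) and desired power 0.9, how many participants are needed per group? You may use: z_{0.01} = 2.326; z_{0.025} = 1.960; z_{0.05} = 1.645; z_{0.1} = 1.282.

n = 54 per group

Cohen's d = |M₁ − M₂| / SD_pooled = |53.2 − 57.9| / 7.5 = 4.7 / 7.5 = 0.627.
For two independent groups with equal n: n = 2·((z_{α} + z_β) / d)².
z_{α} + z_β = 1.960 + 1.282 = 3.242.
n = 2 × (3.242 / 0.627)² = 2 × 5.171² = 2 × 26.74 = 53.5.
Round up to the next whole participant.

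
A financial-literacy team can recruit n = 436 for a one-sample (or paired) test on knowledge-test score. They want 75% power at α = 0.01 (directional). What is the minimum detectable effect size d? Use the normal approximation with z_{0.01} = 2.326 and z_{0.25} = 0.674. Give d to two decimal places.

For a single sample (or paired design) of n = 436: d_min = (z_{α} + z_β)/√n.
z-sum = 2.326 + 0.674 = 3.000.
d_min = 3.000 / √436 = 3.000 / 20.881 = 0.144.

d_min ≈ 0.14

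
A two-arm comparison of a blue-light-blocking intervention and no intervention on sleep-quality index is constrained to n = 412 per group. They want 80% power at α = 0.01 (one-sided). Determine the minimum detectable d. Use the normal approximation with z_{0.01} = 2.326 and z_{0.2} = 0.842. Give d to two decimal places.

d_min ≈ 0.22

For two independent groups of n = 412 each: d_min = (z_{α} + z_β)·√(2/n).
z-sum = 2.326 + 0.842 = 3.168.
d_min = 3.168 × √(2/412) = 3.168 × 0.0697 = 0.221.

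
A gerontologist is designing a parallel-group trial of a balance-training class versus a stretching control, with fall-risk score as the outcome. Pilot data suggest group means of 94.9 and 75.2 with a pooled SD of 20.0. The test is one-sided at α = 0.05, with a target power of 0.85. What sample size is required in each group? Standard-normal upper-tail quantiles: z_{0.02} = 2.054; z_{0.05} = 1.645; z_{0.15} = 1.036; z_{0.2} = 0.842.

Cohen's d = |M₁ − M₂| / SD_pooled = |94.9 − 75.2| / 20.0 = 19.7 / 20.0 = 0.985.
For two independent groups with equal n: n = 2·((z_{α} + z_β) / d)².
z_{α} + z_β = 1.645 + 1.036 = 2.681.
n = 2 × (2.681 / 0.985)² = 2 × 2.722² = 2 × 7.41 = 14.8.
Round up to the next whole participant.

n = 15 per group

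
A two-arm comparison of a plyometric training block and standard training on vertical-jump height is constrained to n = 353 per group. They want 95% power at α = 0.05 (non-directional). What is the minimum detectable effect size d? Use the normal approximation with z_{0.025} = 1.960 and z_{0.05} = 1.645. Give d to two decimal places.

d_min ≈ 0.27

For two independent groups of n = 353 each: d_min = (z_{α/2} + z_β)·√(2/n).
z-sum = 1.960 + 1.645 = 3.605.
d_min = 3.605 × √(2/353) = 3.605 × 0.0753 = 0.271.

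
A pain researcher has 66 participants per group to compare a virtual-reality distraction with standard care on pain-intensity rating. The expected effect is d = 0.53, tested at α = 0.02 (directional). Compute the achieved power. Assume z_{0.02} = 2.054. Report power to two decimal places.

power ≈ 0.84

For two equal groups, power = Φ(d·√(n/2) − z_{α}).
d·√(n/2) = 0.53 × √(66/2) = 0.53 × 5.745 = 3.045.
z_β = 3.045 − 2.054 = 0.991.
Power = Φ(0.991) = 0.839.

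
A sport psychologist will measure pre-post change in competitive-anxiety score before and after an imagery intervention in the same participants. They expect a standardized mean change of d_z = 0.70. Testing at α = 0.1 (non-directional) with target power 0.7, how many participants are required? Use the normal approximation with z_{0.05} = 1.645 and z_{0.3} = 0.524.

n = 10 pairs

For a paired (one-sample on differences) test: n = ((z_{α/2} + z_β) / d)².
z_{α/2} + z_β = 1.645 + 0.524 = 2.169.
n = (2.169 / 0.70)² = 3.099² = 9.60.
Round up.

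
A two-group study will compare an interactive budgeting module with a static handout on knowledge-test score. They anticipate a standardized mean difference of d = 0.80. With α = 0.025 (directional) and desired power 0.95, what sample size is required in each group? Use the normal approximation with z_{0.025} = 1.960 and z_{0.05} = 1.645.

For two independent groups with equal n: n = 2·((z_{α} + z_β) / d)².
z_{α} + z_β = 1.960 + 1.645 = 3.605.
n = 2 × (3.605 / 0.80)² = 2 × 4.506² = 2 × 20.31 = 40.6.
Round up to the next whole participant.

n = 41 per group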